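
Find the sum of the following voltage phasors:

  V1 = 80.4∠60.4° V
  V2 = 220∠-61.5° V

Step 1 — Convert each phasor to rectangular form:
  V1 = 80.4·(cos(60.4°) + j·sin(60.4°)) = 39.71 + j69.91 V
  V2 = 220·(cos(-61.5°) + j·sin(-61.5°)) = 105 - j193.3 V
Step 2 — Sum components: V_total = 144.7 - j123.4 V.
Step 3 — Convert to polar: |V_total| = 190.2 V, ∠V_total = -40.5°.

V_total = 190.2∠-40.5° V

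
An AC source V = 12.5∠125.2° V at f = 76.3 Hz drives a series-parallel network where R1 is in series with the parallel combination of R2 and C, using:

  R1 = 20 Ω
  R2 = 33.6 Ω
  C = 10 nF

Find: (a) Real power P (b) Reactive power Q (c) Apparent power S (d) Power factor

Step 1 — Angular frequency: ω = 2π·f = 2π·76.3 = 479.4 rad/s.
Step 2 — Component impedances:
  R1: Z = R = 20 Ω
  R2: Z = R = 33.6 Ω
  C: Z = 1/(jωC) = -j/(ω·C) = 0 - j2.086e+05 Ω
Step 3 — Parallel branch: R2 || C = 1/(1/R2 + 1/C) = 33.6 - j0.005412 Ω.
Step 4 — Series with R1: Z_total = R1 + (R2 || C) = 53.6 - j0.005412 Ω = 53.6∠-0.0° Ω.
Step 5 — Source phasor: V = 12.5∠125.2° V = -7.205 + j10.21 V.
Step 6 — Current: I = V / Z = -0.1344 + j0.1906 A = 0.2332∠125.2° A.
Step 7 — Complex power: S = V·I* = 2.915 - j0.0002944 VA.
Step 8 — Real power: P = Re(S) = 2.915 W.
Step 9 — Reactive power: Q = Im(S) = -0.0002944 VAR.
Step 10 — Apparent power: |S| = 2.915 VA.
Step 11 — Power factor: PF = P/|S| = 1 (leading).

(a) P = 2.915 W  (b) Q = -0.0002944 VAR  (c) S = 2.915 VA  (d) PF = 1 (leading)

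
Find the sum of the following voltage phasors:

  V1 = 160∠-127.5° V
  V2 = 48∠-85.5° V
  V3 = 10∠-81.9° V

Step 1 — Convert each phasor to rectangular form:
  V1 = 160·(cos(-127.5°) + j·sin(-127.5°)) = -97.4 - j126.9 V
  V2 = 48·(cos(-85.5°) + j·sin(-85.5°)) = 3.766 - j47.85 V
  V3 = 10·(cos(-81.9°) + j·sin(-81.9°)) = 1.409 - j9.9 V
Step 2 — Sum components: V_total = -92.23 - j184.7 V.
Step 3 — Convert to polar: |V_total| = 206.4 V, ∠V_total = -116.5°.

V_total = 206.4∠-116.5° V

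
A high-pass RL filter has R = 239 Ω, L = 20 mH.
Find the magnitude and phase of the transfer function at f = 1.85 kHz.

Step 1 — Angular frequency: ω = 2π·1850 = 1.162e+04 rad/s.
Step 2 — Transfer function: H(jω) = jωL/(R + jωL).
Step 3 — Numerator jωL = j·232.5; denominator R + jωL = 239 + j232.5.
Step 4 — H = 0.4862 + j0.4998.
Step 5 — Magnitude: |H| = 0.6973 (-3.1 dB); phase: φ = 45.8°.

|H| = 0.6973 (-3.1 dB), φ = 45.8°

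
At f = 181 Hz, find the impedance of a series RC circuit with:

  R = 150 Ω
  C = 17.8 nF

Step 1 — Angular frequency: ω = 2π·f = 2π·181 = 1137 rad/s.
Step 2 — Component impedances:
  R: Z = R = 150 Ω
  C: Z = 1/(jωC) = -j/(ω·C) = 0 - j4.94e+04 Ω
Step 3 — Series combination: Z_total = R + C = 150 - j4.94e+04 Ω = 4.94e+04∠-89.8° Ω.

Z = 150 - j4.94e+04 Ω = 4.94e+04∠-89.8° Ω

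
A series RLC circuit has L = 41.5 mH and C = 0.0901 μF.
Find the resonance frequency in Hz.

Step 1 — Resonance condition Im(Z)=0 gives ω₀ = 1/√(LC).
Step 2 — ω₀ = 1/√(0.0415·9.01e-08) = 1.635e+04 rad/s.
Step 3 — f₀ = ω₀/(2π) = 2603 Hz.

f₀ = 2603 Hz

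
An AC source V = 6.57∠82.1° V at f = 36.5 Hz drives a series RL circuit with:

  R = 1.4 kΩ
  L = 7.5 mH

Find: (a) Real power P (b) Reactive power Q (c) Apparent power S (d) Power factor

Step 1 — Angular frequency: ω = 2π·f = 2π·36.5 = 229.3 rad/s.
Step 2 — Component impedances:
  R: Z = R = 1400 Ω
  L: Z = jωL = j·229.3·0.0075 = 0 + j1.72 Ω
Step 3 — Series combination: Z_total = R + L = 1400 + j1.72 Ω = 1400∠0.1° Ω.
Step 4 — Source phasor: V = 6.57∠82.1° V = 0.903 + j6.508 V.
Step 5 — Current: I = V / Z = 0.0006507 + j0.004648 A = 0.004693∠82.0° A.
Step 6 — Complex power: S = V·I* = 0.03083 + j3.788e-05 VA.
Step 7 — Real power: P = Re(S) = 0.03083 W.
Step 8 — Reactive power: Q = Im(S) = 3.788e-05 VAR.
Step 9 — Apparent power: |S| = 0.03083 VA.
Step 10 — Power factor: PF = P/|S| = 1 (lagging).

(a) P = 0.03083 W  (b) Q = 3.788e-05 VAR  (c) S = 0.03083 VA  (d) PF = 1 (lagging)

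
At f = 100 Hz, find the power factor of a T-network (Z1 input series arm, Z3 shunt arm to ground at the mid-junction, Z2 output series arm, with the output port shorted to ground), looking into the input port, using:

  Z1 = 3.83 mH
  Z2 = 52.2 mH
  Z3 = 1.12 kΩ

Step 1 — Angular frequency: ω = 2π·f = 2π·100 = 628.3 rad/s.
Step 2 — Component impedances:
  Z1: Z = jωL = j·628.3·0.00383 = 0 + j2.406 Ω
  Z2: Z = jωL = j·628.3·0.0522 = 0 + j32.8 Ω
  Z3: Z = R = 1120 Ω
Step 3 — With the output port shorted to ground, the output series arm Z2 runs from the junction to ground; the shunt arm Z3 also runs from the junction to ground. They appear in parallel: Z3 || Z2 = 0.9596 + j32.77 Ω.
Step 4 — Series with input arm Z1: Z_in = Z1 + (Z3 || Z2) = 0.9596 + j35.18 Ω = 35.19∠88.4° Ω.
Step 5 — Power factor: PF = cos(φ) = Re(Z)/|Z| = 0.9596/35.19 = 0.02727.
Step 6 — Type: Im(Z) = 35.18 ⇒ lagging (phase φ = 88.4°).

PF = 0.02727 (lagging, φ = 88.4°)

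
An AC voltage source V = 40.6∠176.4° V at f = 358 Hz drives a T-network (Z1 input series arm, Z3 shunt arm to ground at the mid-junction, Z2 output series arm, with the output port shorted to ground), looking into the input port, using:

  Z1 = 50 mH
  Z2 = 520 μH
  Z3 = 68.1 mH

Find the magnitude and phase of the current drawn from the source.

Step 1 — Angular frequency: ω = 2π·f = 2π·358 = 2249 rad/s.
Step 2 — Component impedances:
  Z1: Z = jωL = j·2249·0.05 = 0 + j112.5 Ω
  Z2: Z = jωL = j·2249·0.00052 = 0 + j1.17 Ω
  Z3: Z = jωL = j·2249·0.0681 = 0 + j153.2 Ω
Step 3 — With the output port shorted to ground, the output series arm Z2 runs from the junction to ground; the shunt arm Z3 also runs from the junction to ground. They appear in parallel: Z3 || Z2 = 0 + j1.161 Ω.
Step 4 — Series with input arm Z1: Z_in = Z1 + (Z3 || Z2) = 0 + j113.6 Ω = 113.6∠90.0° Ω.
Step 5 — Source phasor: V = 40.6∠176.4° V = -40.52 + j2.549 V.
Step 6 — Ohm's law: I = V / Z_total = (-40.52 + j2.549) / (0 + j113.6) = 0.02244 + j0.3566 A.
Step 7 — Convert to polar: |I| = 0.3573 A, ∠I = 86.4°.

I = 0.3573∠86.4° A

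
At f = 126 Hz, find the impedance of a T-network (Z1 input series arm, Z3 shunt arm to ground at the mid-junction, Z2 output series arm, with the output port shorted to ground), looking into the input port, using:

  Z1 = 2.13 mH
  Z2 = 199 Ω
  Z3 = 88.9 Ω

Step 1 — Angular frequency: ω = 2π·f = 2π·126 = 791.7 rad/s.
Step 2 — Component impedances:
  Z1: Z = jωL = j·791.7·0.00213 = 0 + j1.686 Ω
  Z2: Z = R = 199 Ω
  Z3: Z = R = 88.9 Ω
Step 3 — With the output port shorted to ground, the output series arm Z2 runs from the junction to ground; the shunt arm Z3 also runs from the junction to ground. They appear in parallel: Z3 || Z2 = 61.45 Ω.
Step 4 — Series with input arm Z1: Z_in = Z1 + (Z3 || Z2) = 61.45 + j1.686 Ω = 61.47∠1.6° Ω.

Z = 61.45 + j1.686 Ω = 61.47∠1.6° Ω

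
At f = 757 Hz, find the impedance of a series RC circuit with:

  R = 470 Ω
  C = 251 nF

Step 1 — Angular frequency: ω = 2π·f = 2π·757 = 4756 rad/s.
Step 2 — Component impedances:
  R: Z = R = 470 Ω
  C: Z = 1/(jωC) = -j/(ω·C) = 0 - j837.6 Ω
Step 3 — Series combination: Z_total = R + C = 470 - j837.6 Ω = 960.5∠-60.7° Ω.

Z = 470 - j837.6 Ω = 960.5∠-60.7° Ω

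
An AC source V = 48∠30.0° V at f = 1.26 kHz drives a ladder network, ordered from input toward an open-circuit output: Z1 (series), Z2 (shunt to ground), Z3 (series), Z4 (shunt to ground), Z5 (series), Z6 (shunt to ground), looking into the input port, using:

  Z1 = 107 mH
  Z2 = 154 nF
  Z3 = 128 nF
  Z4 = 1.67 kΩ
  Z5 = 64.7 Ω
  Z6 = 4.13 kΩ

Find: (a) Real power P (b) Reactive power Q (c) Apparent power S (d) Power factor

Step 1 — Angular frequency: ω = 2π·f = 2π·1260 = 7917 rad/s.
Step 2 — Component impedances:
  Z1: Z = jωL = j·7917·0.107 = 0 + j847.1 Ω
  Z2: Z = 1/(jωC) = -j/(ω·C) = 0 - j820.2 Ω
  Z3: Z = 1/(jωC) = -j/(ω·C) = 0 - j986.8 Ω
  Z4: Z = R = 1670 Ω
  Z5: Z = R = 64.7 Ω
  Z6: Z = R = 4130 Ω
Step 3 — Ladder network (open output): work backward from the far end, alternating series and parallel combinations. Z_in = 171.3 + j286 Ω = 333.3∠59.1° Ω.
Step 4 — Source phasor: V = 48∠30.0° V = 41.57 + j24 V.
Step 5 — Current: I = V / Z = 0.1258 - j0.07 A = 0.144∠-29.1° A.
Step 6 — Complex power: S = V·I* = 3.551 + j5.93 VA.
Step 7 — Real power: P = Re(S) = 3.551 W.
Step 8 — Reactive power: Q = Im(S) = 5.93 VAR.
Step 9 — Apparent power: |S| = 6.912 VA.
Step 10 — Power factor: PF = P/|S| = 0.5138 (lagging).

(a) P = 3.551 W  (b) Q = 5.93 VAR  (c) S = 6.912 VA  (d) PF = 0.5138 (lagging)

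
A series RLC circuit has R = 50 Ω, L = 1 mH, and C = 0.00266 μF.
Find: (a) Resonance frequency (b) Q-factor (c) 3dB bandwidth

Step 1 — Resonance: ω₀ = 1/√(LC) = 1/√(0.001·2.66e-09) = 6.131e+05 rad/s.
Step 2 — f₀ = ω₀/(2π) = 9.758e+04 Hz.
Step 3 — Series Q: Q = ω₀L/R = 6.131e+05·0.001/50 = 12.26.
Step 4 — Bandwidth: Δω = ω₀/Q = 5e+04 rad/s; BW = Δω/(2π) = 7958 Hz.

(a) f₀ = 9.758e+04 Hz  (b) Q = 12.26  (c) BW = 7958 Hz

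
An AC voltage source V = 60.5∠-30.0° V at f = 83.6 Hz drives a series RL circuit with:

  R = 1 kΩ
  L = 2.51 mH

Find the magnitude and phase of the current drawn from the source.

Step 1 — Angular frequency: ω = 2π·f = 2π·83.6 = 525.3 rad/s.
Step 2 — Component impedances:
  R: Z = R = 1000 Ω
  L: Z = jωL = j·525.3·0.00251 = 0 + j1.318 Ω
Step 3 — Series combination: Z_total = R + L = 1000 + j1.318 Ω = 1000∠0.1° Ω.
Step 4 — Source phasor: V = 60.5∠-30.0° V = 52.39 - j30.25 V.
Step 5 — Ohm's law: I = V / Z_total = (52.39 - j30.25) / (1000 + j1.318) = 0.05235 - j0.03032 A.
Step 6 — Convert to polar: |I| = 0.0605 A, ∠I = -30.1°.

I = 0.0605∠-30.1° A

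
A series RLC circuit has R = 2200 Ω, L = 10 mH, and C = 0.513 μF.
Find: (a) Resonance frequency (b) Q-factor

Step 1 — Resonance condition Im(Z)=0 gives ω₀ = 1/√(LC).
Step 2 — ω₀ = 1/√(0.01·5.13e-07) = 1.396e+04 rad/s.
Step 3 — f₀ = ω₀/(2π) = 2222 Hz.
Step 4 — Series Q: Q = ω₀L/R = 1.396e+04·0.01/2200 = 0.06346.

(a) f₀ = 2222 Hz  (b) Q = 0.06346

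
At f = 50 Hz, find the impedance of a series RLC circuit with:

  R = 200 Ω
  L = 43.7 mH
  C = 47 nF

Step 1 — Angular frequency: ω = 2π·f = 2π·50 = 314.2 rad/s.
Step 2 — Component impedances:
  R: Z = R = 200 Ω
  L: Z = jωL = j·314.2·0.0437 = 0 + j13.73 Ω
  C: Z = 1/(jωC) = -j/(ω·C) = 0 - j6.773e+04 Ω
Step 3 — Series combination: Z_total = R + L + C = 200 - j6.771e+04 Ω = 6.771e+04∠-89.8° Ω.

Z = 200 - j6.771e+04 Ω = 6.771e+04∠-89.8° Ω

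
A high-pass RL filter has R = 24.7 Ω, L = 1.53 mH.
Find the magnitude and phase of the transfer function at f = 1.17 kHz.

Step 1 — Angular frequency: ω = 2π·1170 = 7351 rad/s.
Step 2 — Transfer function: H(jω) = jωL/(R + jωL).
Step 3 — Numerator jωL = j·11.25; denominator R + jωL = 24.7 + j11.25.
Step 4 — H = 0.1717 + j0.3772.
Step 5 — Magnitude: |H| = 0.4144 (-7.7 dB); phase: φ = 65.5°.

|H| = 0.4144 (-7.7 dB), φ = 65.5°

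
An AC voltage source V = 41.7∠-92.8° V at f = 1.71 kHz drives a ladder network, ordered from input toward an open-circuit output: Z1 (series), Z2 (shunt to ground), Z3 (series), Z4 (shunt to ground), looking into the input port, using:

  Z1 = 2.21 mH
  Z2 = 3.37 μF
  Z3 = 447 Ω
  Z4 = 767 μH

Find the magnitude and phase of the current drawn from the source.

Step 1 — Angular frequency: ω = 2π·f = 2π·1710 = 1.074e+04 rad/s.
Step 2 — Component impedances:
  Z1: Z = jωL = j·1.074e+04·0.00221 = 0 + j23.74 Ω
  Z2: Z = 1/(jωC) = -j/(ω·C) = 0 - j27.62 Ω
  Z3: Z = R = 447 Ω
  Z4: Z = jωL = j·1.074e+04·0.000767 = 0 + j8.241 Ω
Step 3 — Ladder network (open output): work backward from the far end, alternating series and parallel combinations. Z_in = 1.703 - j3.8 Ω = 4.164∠-65.9° Ω.
Step 4 — Source phasor: V = 41.7∠-92.8° V = -2.037 - j41.65 V.
Step 5 — Ohm's law: I = V / Z_total = (-2.037 - j41.65) / (1.703 - j3.8) = 8.928 - j4.538 A.
Step 6 — Convert to polar: |I| = 10.01 A, ∠I = -26.9°.

I = 10.01∠-26.9° A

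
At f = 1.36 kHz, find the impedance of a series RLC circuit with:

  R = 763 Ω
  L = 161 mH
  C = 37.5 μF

Step 1 — Angular frequency: ω = 2π·f = 2π·1360 = 8545 rad/s.
Step 2 — Component impedances:
  R: Z = R = 763 Ω
  L: Z = jωL = j·8545·0.161 = 0 + j1376 Ω
  C: Z = 1/(jωC) = -j/(ω·C) = 0 - j3.121 Ω
Step 3 — Series combination: Z_total = R + L + C = 763 + j1373 Ω = 1570∠60.9° Ω.

Z = 763 + j1373 Ω = 1570∠60.9° Ω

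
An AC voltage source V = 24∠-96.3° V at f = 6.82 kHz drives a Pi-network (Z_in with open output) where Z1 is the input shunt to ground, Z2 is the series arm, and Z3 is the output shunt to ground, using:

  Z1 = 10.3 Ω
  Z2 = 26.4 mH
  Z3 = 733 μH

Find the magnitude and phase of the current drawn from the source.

Step 1 — Angular frequency: ω = 2π·f = 2π·6820 = 4.285e+04 rad/s.
Step 2 — Component impedances:
  Z1: Z = R = 10.3 Ω
  Z2: Z = jωL = j·4.285e+04·0.0264 = 0 + j1131 Ω
  Z3: Z = jωL = j·4.285e+04·0.000733 = 0 + j31.41 Ω
Step 3 — With open output, the series arm Z2 and the output shunt Z3 appear in series to ground: Z2 + Z3 = 0 + j1163 Ω.
Step 4 — Parallel with input shunt Z1: Z_in = Z1 || (Z2 + Z3) = 10.3 + j0.09124 Ω = 10.3∠0.5° Ω.
Step 5 — Source phasor: V = 24∠-96.3° V = -2.634 - j23.86 V.
Step 6 — Ohm's law: I = V / Z_total = (-2.634 - j23.86) / (10.3 + j0.09124) = -0.2762 - j2.314 A.
Step 7 — Convert to polar: |I| = 2.33 A, ∠I = -96.8°.

I = 2.33∠-96.8° A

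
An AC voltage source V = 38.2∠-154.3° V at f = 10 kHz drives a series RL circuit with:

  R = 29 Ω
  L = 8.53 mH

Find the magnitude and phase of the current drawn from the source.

Step 1 — Angular frequency: ω = 2π·f = 2π·1e+04 = 6.283e+04 rad/s.
Step 2 — Component impedances:
  R: Z = R = 29 Ω
  L: Z = jωL = j·6.283e+04·0.00853 = 0 + j536 Ω
Step 3 — Series combination: Z_total = R + L = 29 + j536 Ω = 536.7∠86.9° Ω.
Step 4 — Source phasor: V = 38.2∠-154.3° V = -34.42 - j16.57 V.
Step 5 — Ohm's law: I = V / Z_total = (-34.42 - j16.57) / (29 + j536) = -0.03428 + j0.06237 A.
Step 6 — Convert to polar: |I| = 0.07117 A, ∠I = 118.8°.

I = 0.07117∠118.8° A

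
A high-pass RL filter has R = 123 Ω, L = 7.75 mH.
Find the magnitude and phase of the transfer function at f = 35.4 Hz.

Step 1 — Angular frequency: ω = 2π·35.4 = 222.4 rad/s.
Step 2 — Transfer function: H(jω) = jωL/(R + jωL).
Step 3 — Numerator jωL = j·1.724; denominator R + jωL = 123 + j1.724.
Step 4 — H = 0.0001964 + j0.01401.
Step 5 — Magnitude: |H| = 0.01401 (-37.1 dB); phase: φ = 89.2°.

|H| = 0.01401 (-37.1 dB), φ = 89.2°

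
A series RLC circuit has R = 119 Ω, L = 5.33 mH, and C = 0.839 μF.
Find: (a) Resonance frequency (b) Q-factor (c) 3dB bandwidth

Step 1 — Resonance: ω₀ = 1/√(LC) = 1/√(0.00533·8.39e-07) = 1.495e+04 rad/s.
Step 2 — f₀ = ω₀/(2π) = 2380 Hz.
Step 3 — Series Q: Q = ω₀L/R = 1.495e+04·0.00533/119 = 0.6698.
Step 4 — Bandwidth: Δω = ω₀/Q = 2.233e+04 rad/s; BW = Δω/(2π) = 3553 Hz.

(a) f₀ = 2380 Hz  (b) Q = 0.6698  (c) BW = 3553 Hz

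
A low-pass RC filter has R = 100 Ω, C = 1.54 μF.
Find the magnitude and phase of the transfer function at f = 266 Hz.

Step 1 — Angular frequency: ω = 2π·266 = 1671 rad/s.
Step 2 — Transfer function: H(jω) = 1/(1 + jωRC).
Step 3 — Denominator: 1 + jωRC = 1 + j·1671·100·1.54e-06 = 1 + j0.2574.
Step 4 — H = 0.9379 - j0.2414.
Step 5 — Magnitude: |H| = 0.9684 (-0.3 dB); phase: φ = -14.4°.

|H| = 0.9684 (-0.3 dB), φ = -14.4°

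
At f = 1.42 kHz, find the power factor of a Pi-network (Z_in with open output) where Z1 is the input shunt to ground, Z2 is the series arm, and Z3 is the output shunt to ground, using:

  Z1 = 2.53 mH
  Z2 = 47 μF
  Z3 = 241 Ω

Step 1 — Angular frequency: ω = 2π·f = 2π·1420 = 8922 rad/s.
Step 2 — Component impedances:
  Z1: Z = jωL = j·8922·0.00253 = 0 + j22.57 Ω
  Z2: Z = 1/(jωC) = -j/(ω·C) = 0 - j2.385 Ω
  Z3: Z = R = 241 Ω
Step 3 — With open output, the series arm Z2 and the output shunt Z3 appear in series to ground: Z2 + Z3 = 241 - j2.385 Ω.
Step 4 — Parallel with input shunt Z1: Z_in = Z1 || (Z2 + Z3) = 2.1 + j22.4 Ω = 22.5∠84.6° Ω.
Step 5 — Power factor: PF = cos(φ) = Re(Z)/|Z| = 2.1/22.5 = 0.09333.
Step 6 — Type: Im(Z) = 22.4 ⇒ lagging (phase φ = 84.6°).

PF = 0.09333 (lagging, φ = 84.6°)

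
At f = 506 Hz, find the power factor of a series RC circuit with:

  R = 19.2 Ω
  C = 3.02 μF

Step 1 — Angular frequency: ω = 2π·f = 2π·506 = 3179 rad/s.
Step 2 — Component impedances:
  R: Z = R = 19.2 Ω
  C: Z = 1/(jωC) = -j/(ω·C) = 0 - j104.2 Ω
Step 3 — Series combination: Z_total = R + C = 19.2 - j104.2 Ω = 105.9∠-79.6° Ω.
Step 4 — Power factor: PF = cos(φ) = Re(Z)/|Z| = 19.2/105.9 = 0.1813.
Step 5 — Type: Im(Z) = -104.2 ⇒ leading (phase φ = -79.6°).

PF = 0.1813 (leading, φ = -79.6°)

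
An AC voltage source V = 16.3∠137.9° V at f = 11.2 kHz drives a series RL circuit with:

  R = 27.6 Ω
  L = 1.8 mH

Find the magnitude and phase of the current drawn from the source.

Step 1 — Angular frequency: ω = 2π·f = 2π·1.12e+04 = 7.037e+04 rad/s.
Step 2 — Component impedances:
  R: Z = R = 27.6 Ω
  L: Z = jωL = j·7.037e+04·0.0018 = 0 + j126.7 Ω
Step 3 — Series combination: Z_total = R + L = 27.6 + j126.7 Ω = 129.6∠77.7° Ω.
Step 4 — Source phasor: V = 16.3∠137.9° V = -12.09 + j10.93 V.
Step 5 — Ohm's law: I = V / Z_total = (-12.09 + j10.93) / (27.6 + j126.7) = 0.0625 + j0.1091 A.
Step 6 — Convert to polar: |I| = 0.1257 A, ∠I = 60.2°.

I = 0.1257∠60.2° A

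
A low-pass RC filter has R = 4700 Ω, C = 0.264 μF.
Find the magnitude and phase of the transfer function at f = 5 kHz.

Step 1 — Angular frequency: ω = 2π·5000 = 3.142e+04 rad/s.
Step 2 — Transfer function: H(jω) = 1/(1 + jωRC).
Step 3 — Denominator: 1 + jωRC = 1 + j·3.142e+04·4700·2.64e-07 = 1 + j38.98.
Step 4 — H = 0.0006577 - j0.02564.
Step 5 — Magnitude: |H| = 0.02565 (-31.8 dB); phase: φ = -88.5°.

|H| = 0.02565 (-31.8 dB), φ = -88.5°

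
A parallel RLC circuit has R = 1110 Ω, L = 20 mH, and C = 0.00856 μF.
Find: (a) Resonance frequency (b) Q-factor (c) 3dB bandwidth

Step 1 — Resonance: ω₀ = 1/√(LC) = 1/√(0.02·8.56e-09) = 7.643e+04 rad/s.
Step 2 — f₀ = ω₀/(2π) = 1.216e+04 Hz.
Step 3 — Parallel Q: Q = R/(ω₀L) = 1110/(7.643e+04·0.02) = 0.7262.
Step 4 — Bandwidth: Δω = ω₀/Q = 1.052e+05 rad/s; BW = Δω/(2π) = 1.675e+04 Hz.

(a) f₀ = 1.216e+04 Hz  (b) Q = 0.7262  (c) BW = 1.675e+04 Hz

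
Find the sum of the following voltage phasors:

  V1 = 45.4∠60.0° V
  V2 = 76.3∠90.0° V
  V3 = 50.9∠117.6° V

Step 1 — Convert each phasor to rectangular form:
  V1 = 45.4·(cos(60.0°) + j·sin(60.0°)) = 22.7 + j39.32 V
  V2 = 76.3·(cos(90.0°) + j·sin(90.0°)) = 0 + j76.3 V
  V3 = 50.9·(cos(117.6°) + j·sin(117.6°)) = -23.58 + j45.11 V
Step 2 — Sum components: V_total = -0.8818 + j160.7 V.
Step 3 — Convert to polar: |V_total| = 160.7 V, ∠V_total = 90.3°.

V_total = 160.7∠90.3° V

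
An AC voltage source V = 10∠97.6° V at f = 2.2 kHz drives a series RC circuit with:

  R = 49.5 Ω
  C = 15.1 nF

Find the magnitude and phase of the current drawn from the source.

Step 1 — Angular frequency: ω = 2π·f = 2π·2200 = 1.382e+04 rad/s.
Step 2 — Component impedances:
  R: Z = R = 49.5 Ω
  C: Z = 1/(jωC) = -j/(ω·C) = 0 - j4791 Ω
Step 3 — Series combination: Z_total = R + C = 49.5 - j4791 Ω = 4791∠-89.4° Ω.
Step 4 — Source phasor: V = 10∠97.6° V = -1.323 + j9.912 V.
Step 5 — Ohm's law: I = V / Z_total = (-1.323 + j9.912) / (49.5 - j4791) = -0.002072 - j0.0002547 A.
Step 6 — Convert to polar: |I| = 0.002087 A, ∠I = -173.0°.

I = 0.002087∠-173.0° A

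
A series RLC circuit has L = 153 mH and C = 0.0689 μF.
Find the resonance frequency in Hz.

Step 1 — Resonance condition Im(Z)=0 gives ω₀ = 1/√(LC).
Step 2 — ω₀ = 1/√(0.153·6.89e-08) = 9740 rad/s.
Step 3 — f₀ = ω₀/(2π) = 1550 Hz.

f₀ = 1550 Hz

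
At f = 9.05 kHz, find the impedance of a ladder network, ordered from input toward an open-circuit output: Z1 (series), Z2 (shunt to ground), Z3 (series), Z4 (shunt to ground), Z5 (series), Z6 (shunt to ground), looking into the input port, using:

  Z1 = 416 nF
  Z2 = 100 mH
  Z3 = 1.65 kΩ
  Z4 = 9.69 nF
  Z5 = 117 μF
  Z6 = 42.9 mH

Step 1 — Angular frequency: ω = 2π·f = 2π·9050 = 5.686e+04 rad/s.
Step 2 — Component impedances:
  Z1: Z = 1/(jωC) = -j/(ω·C) = 0 - j42.27 Ω
  Z2: Z = jωL = j·5.686e+04·0.1 = 0 + j5686 Ω
  Z3: Z = R = 1650 Ω
  Z4: Z = 1/(jωC) = -j/(ω·C) = 0 - j1815 Ω
  Z5: Z = 1/(jωC) = -j/(ω·C) = 0 - j0.1503 Ω
  Z6: Z = jωL = j·5.686e+04·0.0429 = 0 + j2439 Ω
Step 3 — Ladder network (open output): work backward from the far end, alternating series and parallel combinations. Z_in = 1.137e+04 + j1.532e+04 Ω = 1.907e+04∠53.4° Ω.

Z = 1.137e+04 + j1.532e+04 Ω = 1.907e+04∠53.4° Ω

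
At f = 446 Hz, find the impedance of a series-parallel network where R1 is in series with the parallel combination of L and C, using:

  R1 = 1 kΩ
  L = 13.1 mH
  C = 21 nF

Step 1 — Angular frequency: ω = 2π·f = 2π·446 = 2802 rad/s.
Step 2 — Component impedances:
  R1: Z = R = 1000 Ω
  L: Z = jωL = j·2802·0.0131 = 0 + j36.71 Ω
  C: Z = 1/(jωC) = -j/(ω·C) = 0 - j1.699e+04 Ω
Step 3 — Parallel branch: L || C = 1/(1/L + 1/C) = 0 + j36.79 Ω.
Step 4 — Series with R1: Z_total = R1 + (L || C) = 1000 + j36.79 Ω = 1001∠2.1° Ω.

Z = 1000 + j36.79 Ω = 1001∠2.1° Ω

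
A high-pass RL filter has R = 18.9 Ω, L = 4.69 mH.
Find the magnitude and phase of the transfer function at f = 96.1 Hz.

Step 1 — Angular frequency: ω = 2π·96.1 = 603.8 rad/s.
Step 2 — Transfer function: H(jω) = jωL/(R + jωL).
Step 3 — Numerator jωL = j·2.832; denominator R + jωL = 18.9 + j2.832.
Step 4 — H = 0.02196 + j0.1465.
Step 5 — Magnitude: |H| = 0.1482 (-16.6 dB); phase: φ = 81.5°.

|H| = 0.1482 (-16.6 dB), φ = 81.5°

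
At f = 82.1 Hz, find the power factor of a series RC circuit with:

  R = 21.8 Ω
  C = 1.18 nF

Step 1 — Angular frequency: ω = 2π·f = 2π·82.1 = 515.8 rad/s.
Step 2 — Component impedances:
  R: Z = R = 21.8 Ω
  C: Z = 1/(jωC) = -j/(ω·C) = 0 - j1.643e+06 Ω
Step 3 — Series combination: Z_total = R + C = 21.8 - j1.643e+06 Ω = 1.643e+06∠-90.0° Ω.
Step 4 — Power factor: PF = cos(φ) = Re(Z)/|Z| = 21.8/1.643e+06 = 1.327e-05.
Step 5 — Type: Im(Z) = -1.643e+06 ⇒ leading (phase φ = -90.0°).

PF = 1.327e-05 (leading, φ = -90.0°)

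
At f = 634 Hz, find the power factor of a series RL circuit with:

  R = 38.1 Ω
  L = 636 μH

Step 1 — Angular frequency: ω = 2π·f = 2π·634 = 3984 rad/s.
Step 2 — Component impedances:
  R: Z = R = 38.1 Ω
  L: Z = jωL = j·3984·0.000636 = 0 + j2.534 Ω
Step 3 — Series combination: Z_total = R + L = 38.1 + j2.534 Ω = 38.18∠3.8° Ω.
Step 4 — Power factor: PF = cos(φ) = Re(Z)/|Z| = 38.1/38.184 = 0.9978.
Step 5 — Type: Im(Z) = 2.534 ⇒ lagging (phase φ = 3.8°).

PF = 0.9978 (lagging, φ = 3.8°)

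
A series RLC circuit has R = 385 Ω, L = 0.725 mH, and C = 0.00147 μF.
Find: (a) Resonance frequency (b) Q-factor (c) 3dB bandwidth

Step 1 — Resonance: ω₀ = 1/√(LC) = 1/√(0.000725·1.47e-09) = 9.687e+05 rad/s.
Step 2 — f₀ = ω₀/(2π) = 1.542e+05 Hz.
Step 3 — Series Q: Q = ω₀L/R = 9.687e+05·0.000725/385 = 1.824.
Step 4 — Bandwidth: Δω = ω₀/Q = 5.31e+05 rad/s; BW = Δω/(2π) = 8.452e+04 Hz.

(a) f₀ = 1.542e+05 Hz  (b) Q = 1.824  (c) BW = 8.452e+04 Hz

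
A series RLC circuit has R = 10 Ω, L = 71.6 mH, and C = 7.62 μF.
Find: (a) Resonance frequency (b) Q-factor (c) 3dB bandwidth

Step 1 — Resonance condition Im(Z)=0 gives ω₀ = 1/√(LC).
Step 2 — ω₀ = 1/√(0.0716·7.62e-06) = 1354 rad/s.
Step 3 — f₀ = ω₀/(2π) = 215.5 Hz.
Step 4 — Series Q: Q = ω₀L/R = 1354·0.0716/10 = 9.693.
Step 5 — 3dB bandwidth: Δω = ω₀/Q = 139.7 rad/s; BW = Δω/(2π) = 22.23 Hz.

(a) f₀ = 215.5 Hz  (b) Q = 9.693  (c) BW = 22.23 Hz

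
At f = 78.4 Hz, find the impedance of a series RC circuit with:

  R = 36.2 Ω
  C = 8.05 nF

Step 1 — Angular frequency: ω = 2π·f = 2π·78.4 = 492.6 rad/s.
Step 2 — Component impedances:
  R: Z = R = 36.2 Ω
  C: Z = 1/(jωC) = -j/(ω·C) = 0 - j2.522e+05 Ω
Step 3 — Series combination: Z_total = R + C = 36.2 - j2.522e+05 Ω = 2.522e+05∠-90.0° Ω.

Z = 36.2 - j2.522e+05 Ω = 2.522e+05∠-90.0° Ω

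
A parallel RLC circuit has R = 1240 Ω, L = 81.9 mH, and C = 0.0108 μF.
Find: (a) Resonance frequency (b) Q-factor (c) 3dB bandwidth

Step 1 — Resonance: ω₀ = 1/√(LC) = 1/√(0.0819·1.08e-08) = 3.362e+04 rad/s.
Step 2 — f₀ = ω₀/(2π) = 5351 Hz.
Step 3 — Parallel Q: Q = R/(ω₀L) = 1240/(3.362e+04·0.0819) = 0.4503.
Step 4 — Bandwidth: Δω = ω₀/Q = 7.467e+04 rad/s; BW = Δω/(2π) = 1.188e+04 Hz.

(a) f₀ = 5351 Hz  (b) Q = 0.4503  (c) BW = 1.188e+04 Hz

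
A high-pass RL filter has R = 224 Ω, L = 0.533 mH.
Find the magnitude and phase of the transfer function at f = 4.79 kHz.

Step 1 — Angular frequency: ω = 2π·4790 = 3.01e+04 rad/s.
Step 2 — Transfer function: H(jω) = jωL/(R + jωL).
Step 3 — Numerator jωL = j·16.04; denominator R + jωL = 224 + j16.04.
Step 4 — H = 0.005102 + j0.07125.
Step 5 — Magnitude: |H| = 0.07143 (-22.9 dB); phase: φ = 85.9°.

|H| = 0.07143 (-22.9 dB), φ = 85.9°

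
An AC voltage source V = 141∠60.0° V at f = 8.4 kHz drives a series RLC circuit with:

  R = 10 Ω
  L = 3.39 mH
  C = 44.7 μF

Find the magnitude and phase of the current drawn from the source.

Step 1 — Angular frequency: ω = 2π·f = 2π·8400 = 5.278e+04 rad/s.
Step 2 — Component impedances:
  R: Z = R = 10 Ω
  L: Z = jωL = j·5.278e+04·0.00339 = 0 + j178.9 Ω
  C: Z = 1/(jωC) = -j/(ω·C) = 0 - j0.4239 Ω
Step 3 — Series combination: Z_total = R + L + C = 10 + j178.5 Ω = 178.8∠86.8° Ω.
Step 4 — Source phasor: V = 141∠60.0° V = 70.5 + j122.1 V.
Step 5 — Ohm's law: I = V / Z_total = (70.5 + j122.1) / (10 + j178.5) = 0.704 - j0.3555 A.
Step 6 — Convert to polar: |I| = 0.7887 A, ∠I = -26.8°.

I = 0.7887∠-26.8° A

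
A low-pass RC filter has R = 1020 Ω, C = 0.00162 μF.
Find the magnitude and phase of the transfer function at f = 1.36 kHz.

Step 1 — Angular frequency: ω = 2π·1360 = 8545 rad/s.
Step 2 — Transfer function: H(jω) = 1/(1 + jωRC).
Step 3 — Denominator: 1 + jωRC = 1 + j·8545·1020·1.62e-09 = 1 + j0.01412.
Step 4 — H = 0.9998 - j0.01412.
Step 5 — Magnitude: |H| = 0.9999 (-0.0 dB); phase: φ = -0.8°.

|H| = 0.9999 (-0.0 dB), φ = -0.8°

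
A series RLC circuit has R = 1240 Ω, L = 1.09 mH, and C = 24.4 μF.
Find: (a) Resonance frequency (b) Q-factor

Step 1 — Resonance condition Im(Z)=0 gives ω₀ = 1/√(LC).
Step 2 — ω₀ = 1/√(0.00109·2.44e-05) = 6132 rad/s.
Step 3 — f₀ = ω₀/(2π) = 975.9 Hz.
Step 4 — Series Q: Q = ω₀L/R = 6132·0.00109/1240 = 0.00539.

(a) f₀ = 975.9 Hz  (b) Q = 0.00539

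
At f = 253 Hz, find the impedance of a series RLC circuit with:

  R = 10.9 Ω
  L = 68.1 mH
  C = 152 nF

Step 1 — Angular frequency: ω = 2π·f = 2π·253 = 1590 rad/s.
Step 2 — Component impedances:
  R: Z = R = 10.9 Ω
  L: Z = jωL = j·1590·0.0681 = 0 + j108.3 Ω
  C: Z = 1/(jωC) = -j/(ω·C) = 0 - j4139 Ω
Step 3 — Series combination: Z_total = R + L + C = 10.9 - j4030 Ω = 4030∠-89.8° Ω.

Z = 10.9 - j4030 Ω = 4030∠-89.8° Ω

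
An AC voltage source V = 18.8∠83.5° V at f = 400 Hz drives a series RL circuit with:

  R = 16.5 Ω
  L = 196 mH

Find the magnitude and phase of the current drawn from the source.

Step 1 — Angular frequency: ω = 2π·f = 2π·400 = 2513 rad/s.
Step 2 — Component impedances:
  R: Z = R = 16.5 Ω
  L: Z = jωL = j·2513·0.196 = 0 + j492.6 Ω
Step 3 — Series combination: Z_total = R + L = 16.5 + j492.6 Ω = 492.9∠88.1° Ω.
Step 4 — Source phasor: V = 18.8∠83.5° V = 2.128 + j18.68 V.
Step 5 — Ohm's law: I = V / Z_total = (2.128 + j18.68) / (16.5 + j492.6) = 0.03802 - j0.003047 A.
Step 6 — Convert to polar: |I| = 0.03814 A, ∠I = -4.6°.

I = 0.03814∠-4.6° A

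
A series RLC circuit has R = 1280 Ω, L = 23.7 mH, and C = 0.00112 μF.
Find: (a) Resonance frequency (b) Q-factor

Step 1 — Resonance condition Im(Z)=0 gives ω₀ = 1/√(LC).
Step 2 — ω₀ = 1/√(0.0237·1.12e-09) = 1.941e+05 rad/s.
Step 3 — f₀ = ω₀/(2π) = 3.089e+04 Hz.
Step 4 — Series Q: Q = ω₀L/R = 1.941e+05·0.0237/1280 = 3.594.

(a) f₀ = 3.089e+04 Hz  (b) Q = 3.594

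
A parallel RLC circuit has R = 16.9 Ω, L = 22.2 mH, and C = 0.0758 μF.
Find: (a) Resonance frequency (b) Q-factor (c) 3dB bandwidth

Step 1 — Resonance: ω₀ = 1/√(LC) = 1/√(0.0222·7.58e-08) = 2.438e+04 rad/s.
Step 2 — f₀ = ω₀/(2π) = 3880 Hz.
Step 3 — Parallel Q: Q = R/(ω₀L) = 16.9/(2.438e+04·0.0222) = 0.03123.
Step 4 — Bandwidth: Δω = ω₀/Q = 7.806e+05 rad/s; BW = Δω/(2π) = 1.242e+05 Hz.

(a) f₀ = 3880 Hz  (b) Q = 0.03123  (c) BW = 1.242e+05 Hz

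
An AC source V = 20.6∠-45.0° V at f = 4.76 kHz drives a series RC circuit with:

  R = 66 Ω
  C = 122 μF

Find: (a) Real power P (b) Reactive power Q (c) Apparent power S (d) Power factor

Step 1 — Angular frequency: ω = 2π·f = 2π·4760 = 2.991e+04 rad/s.
Step 2 — Component impedances:
  R: Z = R = 66 Ω
  C: Z = 1/(jωC) = -j/(ω·C) = 0 - j0.2741 Ω
Step 3 — Series combination: Z_total = R + C = 66 - j0.2741 Ω = 66∠-0.2° Ω.
Step 4 — Source phasor: V = 20.6∠-45.0° V = 14.57 - j14.57 V.
Step 5 — Current: I = V / Z = 0.2216 - j0.2198 A = 0.3121∠-44.8° A.
Step 6 — Complex power: S = V·I* = 6.43 - j0.0267 VA.
Step 7 — Real power: P = Re(S) = 6.43 W.
Step 8 — Reactive power: Q = Im(S) = -0.0267 VAR.
Step 9 — Apparent power: |S| = 6.43 VA.
Step 10 — Power factor: PF = P/|S| = 1 (leading).

(a) P = 6.43 W  (b) Q = -0.0267 VAR  (c) S = 6.43 VA  (d) PF = 1 (leading)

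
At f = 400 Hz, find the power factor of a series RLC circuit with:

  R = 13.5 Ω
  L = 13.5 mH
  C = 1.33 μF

Step 1 — Angular frequency: ω = 2π·f = 2π·400 = 2513 rad/s.
Step 2 — Component impedances:
  R: Z = R = 13.5 Ω
  L: Z = jωL = j·2513·0.0135 = 0 + j33.93 Ω
  C: Z = 1/(jωC) = -j/(ω·C) = 0 - j299.2 Ω
Step 3 — Series combination: Z_total = R + L + C = 13.5 - j265.2 Ω = 265.6∠-87.1° Ω.
Step 4 — Power factor: PF = cos(φ) = Re(Z)/|Z| = 13.5/265.6 = 0.05083.
Step 5 — Type: Im(Z) = -265.2 ⇒ leading (phase φ = -87.1°).

PF = 0.05083 (leading, φ = -87.1°)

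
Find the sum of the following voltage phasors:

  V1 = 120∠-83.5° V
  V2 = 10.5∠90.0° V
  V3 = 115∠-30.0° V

Step 1 — Convert each phasor to rectangular form:
  V1 = 120·(cos(-83.5°) + j·sin(-83.5°)) = 13.58 - j119.2 V
  V2 = 10.5·(cos(90.0°) + j·sin(90.0°)) = 0 + j10.5 V
  V3 = 115·(cos(-30.0°) + j·sin(-30.0°)) = 99.59 - j57.5 V
Step 2 — Sum components: V_total = 113.2 - j166.2 V.
Step 3 — Convert to polar: |V_total| = 201.1 V, ∠V_total = -55.8°.

V_total = 201.1∠-55.8° V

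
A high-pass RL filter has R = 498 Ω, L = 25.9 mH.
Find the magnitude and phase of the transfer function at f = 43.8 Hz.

Step 1 — Angular frequency: ω = 2π·43.8 = 275.2 rad/s.
Step 2 — Transfer function: H(jω) = jωL/(R + jωL).
Step 3 — Numerator jωL = j·7.128; denominator R + jωL = 498 + j7.128.
Step 4 — H = 0.0002048 + j0.01431.
Step 5 — Magnitude: |H| = 0.01431 (-36.9 dB); phase: φ = 89.2°.

|H| = 0.01431 (-36.9 dB), φ = 89.2°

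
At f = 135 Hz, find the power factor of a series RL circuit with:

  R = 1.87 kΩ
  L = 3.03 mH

Step 1 — Angular frequency: ω = 2π·f = 2π·135 = 848.2 rad/s.
Step 2 — Component impedances:
  R: Z = R = 1870 Ω
  L: Z = jωL = j·848.2·0.00303 = 0 + j2.57 Ω
Step 3 — Series combination: Z_total = R + L = 1870 + j2.57 Ω = 1870∠0.1° Ω.
Step 4 — Power factor: PF = cos(φ) = Re(Z)/|Z| = 1870/1870 = 1.
Step 5 — Type: Im(Z) = 2.57 ⇒ lagging (phase φ = 0.1°).

PF = 1 (lagging, φ = 0.1°)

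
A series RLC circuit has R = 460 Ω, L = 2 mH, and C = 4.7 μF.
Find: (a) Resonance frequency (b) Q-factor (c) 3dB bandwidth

Step 1 — Resonance: ω₀ = 1/√(LC) = 1/√(0.002·4.7e-06) = 1.031e+04 rad/s.
Step 2 — f₀ = ω₀/(2π) = 1642 Hz.
Step 3 — Series Q: Q = ω₀L/R = 1.031e+04·0.002/460 = 0.04484.
Step 4 — Bandwidth: Δω = ω₀/Q = 2.3e+05 rad/s; BW = Δω/(2π) = 3.661e+04 Hz.

(a) f₀ = 1642 Hz  (b) Q = 0.04484  (c) BW = 3.661e+04 Hz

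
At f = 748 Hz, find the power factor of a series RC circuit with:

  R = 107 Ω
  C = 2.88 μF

Step 1 — Angular frequency: ω = 2π·f = 2π·748 = 4700 rad/s.
Step 2 — Component impedances:
  R: Z = R = 107 Ω
  C: Z = 1/(jωC) = -j/(ω·C) = 0 - j73.88 Ω
Step 3 — Series combination: Z_total = R + C = 107 - j73.88 Ω = 130∠-34.6° Ω.
Step 4 — Power factor: PF = cos(φ) = Re(Z)/|Z| = 107/130.03 = 0.8229.
Step 5 — Type: Im(Z) = -73.88 ⇒ leading (phase φ = -34.6°).

PF = 0.8229 (leading, φ = -34.6°)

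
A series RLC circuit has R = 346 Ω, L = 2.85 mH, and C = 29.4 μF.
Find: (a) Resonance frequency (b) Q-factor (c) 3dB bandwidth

Step 1 — Resonance condition Im(Z)=0 gives ω₀ = 1/√(LC).
Step 2 — ω₀ = 1/√(0.00285·2.94e-05) = 3455 rad/s.
Step 3 — f₀ = ω₀/(2π) = 549.8 Hz.
Step 4 — Series Q: Q = ω₀L/R = 3455·0.00285/346 = 0.02846.
Step 5 — 3dB bandwidth: Δω = ω₀/Q = 1.214e+05 rad/s; BW = Δω/(2π) = 1.932e+04 Hz.

(a) f₀ = 549.8 Hz  (b) Q = 0.02846  (c) BW = 1.932e+04 Hz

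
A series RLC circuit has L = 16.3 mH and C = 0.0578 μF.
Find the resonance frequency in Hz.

Step 1 — Resonance condition Im(Z)=0 gives ω₀ = 1/√(LC).
Step 2 — ω₀ = 1/√(0.0163·5.78e-08) = 3.258e+04 rad/s.
Step 3 — f₀ = ω₀/(2π) = 5185 Hz.

f₀ = 5185 Hz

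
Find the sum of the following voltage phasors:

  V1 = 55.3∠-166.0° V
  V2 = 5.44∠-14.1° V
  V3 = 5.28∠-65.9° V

Step 1 — Convert each phasor to rectangular form:
  V1 = 55.3·(cos(-166.0°) + j·sin(-166.0°)) = -53.66 - j13.38 V
  V2 = 5.44·(cos(-14.1°) + j·sin(-14.1°)) = 5.276 - j1.325 V
  V3 = 5.28·(cos(-65.9°) + j·sin(-65.9°)) = 2.156 - j4.82 V
Step 2 — Sum components: V_total = -46.23 - j19.52 V.
Step 3 — Convert to polar: |V_total| = 50.18 V, ∠V_total = -157.1°.

V_total = 50.18∠-157.1° V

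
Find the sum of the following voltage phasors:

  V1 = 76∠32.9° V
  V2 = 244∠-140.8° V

Step 1 — Convert each phasor to rectangular form:
  V1 = 76·(cos(32.9°) + j·sin(32.9°)) = 63.81 + j41.28 V
  V2 = 244·(cos(-140.8°) + j·sin(-140.8°)) = -189.1 - j154.2 V
Step 2 — Sum components: V_total = -125.3 - j112.9 V.
Step 3 — Convert to polar: |V_total| = 168.7 V, ∠V_total = -138.0°.

V_total = 168.7∠-138.0° V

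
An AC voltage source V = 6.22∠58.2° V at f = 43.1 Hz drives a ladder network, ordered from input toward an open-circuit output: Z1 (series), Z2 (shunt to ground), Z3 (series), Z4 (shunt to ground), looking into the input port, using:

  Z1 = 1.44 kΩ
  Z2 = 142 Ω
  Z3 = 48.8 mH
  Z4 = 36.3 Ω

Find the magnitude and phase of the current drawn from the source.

Step 1 — Angular frequency: ω = 2π·f = 2π·43.1 = 270.8 rad/s.
Step 2 — Component impedances:
  Z1: Z = R = 1440 Ω
  Z2: Z = R = 142 Ω
  Z3: Z = jωL = j·270.8·0.0488 = 0 + j13.22 Ω
  Z4: Z = R = 36.3 Ω
Step 3 — Ladder network (open output): work backward from the far end, alternating series and parallel combinations. Z_in = 1470 + j8.336 Ω = 1470∠0.3° Ω.
Step 4 — Source phasor: V = 6.22∠58.2° V = 3.278 + j5.286 V.
Step 5 — Ohm's law: I = V / Z_total = (3.278 + j5.286) / (1470 + j8.336) = 0.002251 + j0.003585 A.
Step 6 — Convert to polar: |I| = 0.004233 A, ∠I = 57.9°.

I = 0.004233∠57.9° A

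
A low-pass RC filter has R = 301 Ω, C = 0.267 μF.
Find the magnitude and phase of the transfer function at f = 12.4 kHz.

Step 1 — Angular frequency: ω = 2π·1.24e+04 = 7.791e+04 rad/s.
Step 2 — Transfer function: H(jω) = 1/(1 + jωRC).
Step 3 — Denominator: 1 + jωRC = 1 + j·7.791e+04·301·2.67e-07 = 1 + j6.262.
Step 4 — H = 0.02487 - j0.1557.
Step 5 — Magnitude: |H| = 0.1577 (-16.0 dB); phase: φ = -80.9°.

|H| = 0.1577 (-16.0 dB), φ = -80.9°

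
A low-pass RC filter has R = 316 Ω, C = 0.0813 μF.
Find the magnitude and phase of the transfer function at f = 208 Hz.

Step 1 — Angular frequency: ω = 2π·208 = 1307 rad/s.
Step 2 — Transfer function: H(jω) = 1/(1 + jωRC).
Step 3 — Denominator: 1 + jωRC = 1 + j·1307·316·8.13e-08 = 1 + j0.03358.
Step 4 — H = 0.9989 - j0.03354.
Step 5 — Magnitude: |H| = 0.9994 (-0.0 dB); phase: φ = -1.9°.

|H| = 0.9994 (-0.0 dB), φ = -1.9°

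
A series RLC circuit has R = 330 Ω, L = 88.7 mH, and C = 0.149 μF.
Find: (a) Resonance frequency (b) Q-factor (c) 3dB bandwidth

Step 1 — Resonance condition Im(Z)=0 gives ω₀ = 1/√(LC).
Step 2 — ω₀ = 1/√(0.0887·1.49e-07) = 8699 rad/s.
Step 3 — f₀ = ω₀/(2π) = 1384 Hz.
Step 4 — Series Q: Q = ω₀L/R = 8699·0.0887/330 = 2.338.
Step 5 — 3dB bandwidth: Δω = ω₀/Q = 3720 rad/s; BW = Δω/(2π) = 592.1 Hz.

(a) f₀ = 1384 Hz  (b) Q = 2.338  (c) BW = 592.1 Hz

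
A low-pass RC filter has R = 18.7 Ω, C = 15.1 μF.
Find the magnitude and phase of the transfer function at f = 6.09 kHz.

Step 1 — Angular frequency: ω = 2π·6090 = 3.826e+04 rad/s.
Step 2 — Transfer function: H(jω) = 1/(1 + jωRC).
Step 3 — Denominator: 1 + jωRC = 1 + j·3.826e+04·18.7·1.51e-05 = 1 + j10.8.
Step 4 — H = 0.008493 - j0.09177.
Step 5 — Magnitude: |H| = 0.09216 (-20.7 dB); phase: φ = -84.7°.

|H| = 0.09216 (-20.7 dB), φ = -84.7°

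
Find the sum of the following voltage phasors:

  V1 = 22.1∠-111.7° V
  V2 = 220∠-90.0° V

Step 1 — Convert each phasor to rectangular form:
  V1 = 22.1·(cos(-111.7°) + j·sin(-111.7°)) = -8.171 - j20.53 V
  V2 = 220·(cos(-90.0°) + j·sin(-90.0°)) = 0 - j220 V
Step 2 — Sum components: V_total = -8.171 - j240.5 V.
Step 3 — Convert to polar: |V_total| = 240.7 V, ∠V_total = -91.9°.

V_total = 240.7∠-91.9° V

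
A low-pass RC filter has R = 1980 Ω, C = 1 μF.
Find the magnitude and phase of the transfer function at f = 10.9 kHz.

Step 1 — Angular frequency: ω = 2π·1.09e+04 = 6.849e+04 rad/s.
Step 2 — Transfer function: H(jω) = 1/(1 + jωRC).
Step 3 — Denominator: 1 + jωRC = 1 + j·6.849e+04·1980·1e-06 = 1 + j135.6.
Step 4 — H = 5.438e-05 - j0.007374.
Step 5 — Magnitude: |H| = 0.007374 (-42.6 dB); phase: φ = -89.6°.

|H| = 0.007374 (-42.6 dB), φ = -89.6°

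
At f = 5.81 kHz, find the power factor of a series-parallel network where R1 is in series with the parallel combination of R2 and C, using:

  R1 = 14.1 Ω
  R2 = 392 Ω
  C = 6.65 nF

Step 1 — Angular frequency: ω = 2π·f = 2π·5810 = 3.651e+04 rad/s.
Step 2 — Component impedances:
  R1: Z = R = 14.1 Ω
  R2: Z = R = 392 Ω
  C: Z = 1/(jωC) = -j/(ω·C) = 0 - j4119 Ω
Step 3 — Parallel branch: R2 || C = 1/(1/R2 + 1/C) = 388.5 - j36.97 Ω.
Step 4 — Series with R1: Z_total = R1 + (R2 || C) = 402.6 - j36.97 Ω = 404.3∠-5.2° Ω.
Step 5 — Power factor: PF = cos(φ) = Re(Z)/|Z| = 402.6/404.3 = 0.9958.
Step 6 — Type: Im(Z) = -36.97 ⇒ leading (phase φ = -5.2°).

PF = 0.9958 (leading, φ = -5.2°)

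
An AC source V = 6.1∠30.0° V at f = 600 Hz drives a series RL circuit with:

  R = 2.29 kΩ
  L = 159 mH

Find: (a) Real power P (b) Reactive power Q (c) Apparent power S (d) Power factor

Step 1 — Angular frequency: ω = 2π·f = 2π·600 = 3770 rad/s.
Step 2 — Component impedances:
  R: Z = R = 2290 Ω
  L: Z = jωL = j·3770·0.159 = 0 + j599.4 Ω
Step 3 — Series combination: Z_total = R + L = 2290 + j599.4 Ω = 2367∠14.7° Ω.
Step 4 — Source phasor: V = 6.1∠30.0° V = 5.283 + j3.05 V.
Step 5 — Current: I = V / Z = 0.002485 + j0.0006814 A = 0.002577∠15.3° A.
Step 6 — Complex power: S = V·I* = 0.01521 + j0.00398 VA.
Step 7 — Real power: P = Re(S) = 0.01521 W.
Step 8 — Reactive power: Q = Im(S) = 0.00398 VAR.
Step 9 — Apparent power: |S| = 0.01572 VA.
Step 10 — Power factor: PF = P/|S| = 0.9674 (lagging).

(a) P = 0.01521 W  (b) Q = 0.00398 VAR  (c) S = 0.01572 VA  (d) PF = 0.9674 (lagging)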